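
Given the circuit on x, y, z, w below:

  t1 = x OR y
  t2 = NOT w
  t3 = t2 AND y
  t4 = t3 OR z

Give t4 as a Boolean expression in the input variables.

(NOT w AND y) OR z

t2 = NOT w
t3 = t2 AND y = NOT w AND y
t4 = t3 OR z = (NOT w AND y) OR z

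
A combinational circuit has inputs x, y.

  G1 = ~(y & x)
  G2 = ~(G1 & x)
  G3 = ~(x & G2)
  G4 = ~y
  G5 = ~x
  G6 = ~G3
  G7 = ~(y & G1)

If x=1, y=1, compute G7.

1

G1 = ~(1 & 1) = 0
G7 = ~(1 & 0) = 1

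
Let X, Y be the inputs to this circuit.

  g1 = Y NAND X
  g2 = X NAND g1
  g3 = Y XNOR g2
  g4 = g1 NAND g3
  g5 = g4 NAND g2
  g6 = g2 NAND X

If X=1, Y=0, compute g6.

1

g1 = 0 NAND 1 = 1
g2 = 1 NAND 1 = 0
g6 = 0 NAND 1 = 1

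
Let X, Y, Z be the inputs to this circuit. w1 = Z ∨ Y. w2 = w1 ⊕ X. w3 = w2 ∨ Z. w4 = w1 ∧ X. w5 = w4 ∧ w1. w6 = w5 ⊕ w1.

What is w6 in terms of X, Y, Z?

w1 = Z ∨ Y
w4 = w1 ∧ X = (Z ∨ Y) ∧ X
w5 = w4 ∧ w1 = ((Z ∨ Y) ∧ X) ∧ (Z ∨ Y)
w6 = w5 ⊕ w1 = (((Z ∨ Y) ∧ X) ∧ (Z ∨ Y)) ⊕ (Z ∨ Y)

(((Z ∨ Y) ∧ X) ∧ (Z ∨ Y)) ⊕ (Z ∨ Y)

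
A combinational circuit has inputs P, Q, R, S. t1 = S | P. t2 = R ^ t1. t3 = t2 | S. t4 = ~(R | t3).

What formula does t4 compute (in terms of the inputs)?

t1 = S | P
t2 = R ^ t1 = R ^ (S | P)
t3 = t2 | S = (R ^ (S | P)) | S
t4 = ~(R | t3) = ~(R | ((R ^ (S | P)) | S))

~(R | ((R ^ (S | P)) | S))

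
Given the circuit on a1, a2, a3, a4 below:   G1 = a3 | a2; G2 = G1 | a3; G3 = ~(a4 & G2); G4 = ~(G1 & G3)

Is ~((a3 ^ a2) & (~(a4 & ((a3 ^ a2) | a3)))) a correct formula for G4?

No

G1 = a3 | a2
G2 = G1 | a3 = (a3 | a2) | a3
G3 = ~(a4 & G2) = ~(a4 & ((a3 | a2) | a3))
G4 = ~(G1 & G3) = ~((a3 | a2) & (~(a4 & ((a3 | a2) | a3))))
At a1=0, a2=1, a3=1, a4=0: circuit gives 0, formula gives 1.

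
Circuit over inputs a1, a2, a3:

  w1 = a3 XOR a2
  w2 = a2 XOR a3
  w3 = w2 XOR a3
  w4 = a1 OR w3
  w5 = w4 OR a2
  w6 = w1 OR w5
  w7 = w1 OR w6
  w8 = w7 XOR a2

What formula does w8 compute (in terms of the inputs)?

w1 = a3 XOR a2
w2 = a2 XOR a3
w3 = w2 XOR a3 = (a2 XOR a3) XOR a3
w4 = a1 OR w3 = a1 OR ((a2 XOR a3) XOR a3)
w5 = w4 OR a2 = (a1 OR ((a2 XOR a3) XOR a3)) OR a2
w6 = w1 OR w5 = (a3 XOR a2) OR ((a1 OR ((a2 XOR a3) XOR a3)) OR a2)
w7 = w1 OR w6 = (a3 XOR a2) OR ((a3 XOR a2) OR ((a1 OR ((a2 XOR a3) XOR a3)) OR a2))
w8 = w7 XOR a2 = ((a3 XOR a2) OR ((a3 XOR a2) OR ((a1 OR ((a2 XOR a3) XOR a3)) OR a2))) XOR a2

((a3 XOR a2) OR ((a3 XOR a2) OR ((a1 OR ((a2 XOR a3) XOR a3)) OR a2))) XOR a2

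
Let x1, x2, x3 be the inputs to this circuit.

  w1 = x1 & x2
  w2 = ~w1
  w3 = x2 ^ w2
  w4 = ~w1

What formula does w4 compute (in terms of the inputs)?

w1 = x1 & x2
w4 = ~w1 = ~(x1 & x2)

~(x1 & x2)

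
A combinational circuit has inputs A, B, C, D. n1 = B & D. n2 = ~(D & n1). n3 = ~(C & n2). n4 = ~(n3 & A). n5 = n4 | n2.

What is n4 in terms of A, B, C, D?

~((~(C & (~(D & (B & D))))) & A)

n1 = B & D
n2 = ~(D & n1) = ~(D & (B & D))
n3 = ~(C & n2) = ~(C & (~(D & (B & D))))
n4 = ~(n3 & A) = ~((~(C & (~(D & (B & D))))) & A)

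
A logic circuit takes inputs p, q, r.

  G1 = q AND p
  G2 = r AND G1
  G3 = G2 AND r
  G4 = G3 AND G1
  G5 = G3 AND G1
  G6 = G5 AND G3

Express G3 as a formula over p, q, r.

G1 = q AND p
G2 = r AND G1 = r AND (q AND p)
G3 = G2 AND r = (r AND (q AND p)) AND r

(r AND (q AND p)) AND r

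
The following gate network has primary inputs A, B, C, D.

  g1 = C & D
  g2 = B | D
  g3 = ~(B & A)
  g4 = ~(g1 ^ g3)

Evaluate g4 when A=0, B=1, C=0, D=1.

g1 = 0 & 1 = 0
g3 = ~(1 & 0) = 1
g4 = ~(0 ^ 1) = 0

0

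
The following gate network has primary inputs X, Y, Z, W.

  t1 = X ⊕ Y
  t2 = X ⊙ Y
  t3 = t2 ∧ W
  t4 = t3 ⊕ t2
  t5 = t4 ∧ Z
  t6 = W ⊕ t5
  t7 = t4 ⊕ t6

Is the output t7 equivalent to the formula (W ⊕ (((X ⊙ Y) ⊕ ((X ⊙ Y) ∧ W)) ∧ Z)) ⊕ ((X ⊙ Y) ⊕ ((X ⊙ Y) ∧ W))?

Yes

t2 = X ⊙ Y
t3 = t2 ∧ W = (X ⊙ Y) ∧ W
t4 = t3 ⊕ t2 = ((X ⊙ Y) ∧ W) ⊕ (X ⊙ Y)
t5 = t4 ∧ Z = (((X ⊙ Y) ∧ W) ⊕ (X ⊙ Y)) ∧ Z
t6 = W ⊕ t5 = W ⊕ ((((X ⊙ Y) ∧ W) ⊕ (X ⊙ Y)) ∧ Z)
t7 = t4 ⊕ t6 = (((X ⊙ Y) ∧ W) ⊕ (X ⊙ Y)) ⊕ (W ⊕ ((((X ⊙ Y) ∧ W) ⊕ (X ⊙ Y)) ∧ Z))
At X=0, Y=0, Z=1, W=0: circuit gives 0, formula gives 0.
At X=0, Y=0, Z=0, W=0: circuit gives 1, formula gives 1.
Agrees on all 16 inputs.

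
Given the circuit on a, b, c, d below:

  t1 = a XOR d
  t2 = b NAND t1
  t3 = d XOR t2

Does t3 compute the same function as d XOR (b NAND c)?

No

t1 = a XOR d
t2 = b NAND t1 = b NAND (a XOR d)
t3 = d XOR t2 = d XOR (b NAND (a XOR d))
At a=0, b=1, c=0, d=1: circuit gives 1, formula gives 0.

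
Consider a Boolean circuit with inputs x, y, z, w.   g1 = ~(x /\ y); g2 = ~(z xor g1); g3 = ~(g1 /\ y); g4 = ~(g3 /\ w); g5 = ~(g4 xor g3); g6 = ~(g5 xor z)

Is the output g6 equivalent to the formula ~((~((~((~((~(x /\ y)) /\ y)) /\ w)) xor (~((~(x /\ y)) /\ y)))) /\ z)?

No

g1 = ~(x /\ y)
g3 = ~(g1 /\ y) = ~((~(x /\ y)) /\ y)
g4 = ~(g3 /\ w) = ~((~((~(x /\ y)) /\ y)) /\ w)
g5 = ~(g4 xor g3) = ~((~((~((~(x /\ y)) /\ y)) /\ w)) xor (~((~(x /\ y)) /\ y)))
g6 = ~(g5 xor z) = ~((~((~((~((~(x /\ y)) /\ y)) /\ w)) xor (~((~(x /\ y)) /\ y)))) xor z)
At x=0, y=0, z=0, w=0: circuit gives 0, formula gives 1.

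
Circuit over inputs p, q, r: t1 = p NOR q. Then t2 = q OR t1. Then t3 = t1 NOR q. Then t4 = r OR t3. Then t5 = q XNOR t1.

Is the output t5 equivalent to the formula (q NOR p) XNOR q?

t1 = p NOR q
t5 = q XNOR t1 = q XNOR (p NOR q)
At p=0, q=0, r=0: circuit gives 0, formula gives 0.
At p=1, q=0, r=0: circuit gives 1, formula gives 1.
Agrees on all 8 inputs.

Yes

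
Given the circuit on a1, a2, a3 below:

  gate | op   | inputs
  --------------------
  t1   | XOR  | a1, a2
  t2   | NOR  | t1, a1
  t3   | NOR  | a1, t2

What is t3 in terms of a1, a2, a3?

t1 = a1 XOR a2
t2 = t1 NOR a1 = (a1 XOR a2) NOR a1
t3 = a1 NOR t2 = a1 NOR ((a1 XOR a2) NOR a1)

a1 NOR ((a1 XOR a2) NOR a1)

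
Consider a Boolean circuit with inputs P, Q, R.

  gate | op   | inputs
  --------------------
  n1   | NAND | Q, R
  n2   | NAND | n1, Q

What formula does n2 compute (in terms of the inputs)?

(Q NAND R) NAND Q

n1 = Q NAND R
n2 = n1 NAND Q = (Q NAND R) NAND Q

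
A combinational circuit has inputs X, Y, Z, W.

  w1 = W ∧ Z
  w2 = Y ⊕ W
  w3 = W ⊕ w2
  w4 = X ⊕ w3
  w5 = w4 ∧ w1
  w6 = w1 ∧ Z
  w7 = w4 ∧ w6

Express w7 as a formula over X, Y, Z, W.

w1 = W ∧ Z
w2 = Y ⊕ W
w3 = W ⊕ w2 = W ⊕ (Y ⊕ W)
w4 = X ⊕ w3 = X ⊕ (W ⊕ (Y ⊕ W))
w6 = w1 ∧ Z = (W ∧ Z) ∧ Z
w7 = w4 ∧ w6 = (X ⊕ (W ⊕ (Y ⊕ W))) ∧ ((W ∧ Z) ∧ Z)

(X ⊕ (W ⊕ (Y ⊕ W))) ∧ ((W ∧ Z) ∧ Z)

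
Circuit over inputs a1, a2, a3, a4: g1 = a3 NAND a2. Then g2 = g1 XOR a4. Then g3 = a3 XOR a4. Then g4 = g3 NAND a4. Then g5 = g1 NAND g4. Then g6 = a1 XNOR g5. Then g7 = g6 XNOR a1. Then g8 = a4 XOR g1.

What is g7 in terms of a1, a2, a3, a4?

(a1 XNOR ((a3 NAND a2) NAND ((a3 XOR a4) NAND a4))) XNOR a1

g1 = a3 NAND a2
g3 = a3 XOR a4
g4 = g3 NAND a4 = (a3 XOR a4) NAND a4
g5 = g1 NAND g4 = (a3 NAND a2) NAND ((a3 XOR a4) NAND a4)
g6 = a1 XNOR g5 = a1 XNOR ((a3 NAND a2) NAND ((a3 XOR a4) NAND a4))
g7 = g6 XNOR a1 = (a1 XNOR ((a3 NAND a2) NAND ((a3 XOR a4) NAND a4))) XNOR a1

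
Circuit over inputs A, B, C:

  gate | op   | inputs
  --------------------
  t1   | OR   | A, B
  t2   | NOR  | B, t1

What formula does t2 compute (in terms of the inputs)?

B NOR (A OR B)

t1 = A OR B
t2 = B NOR t1 = B NOR (A OR B)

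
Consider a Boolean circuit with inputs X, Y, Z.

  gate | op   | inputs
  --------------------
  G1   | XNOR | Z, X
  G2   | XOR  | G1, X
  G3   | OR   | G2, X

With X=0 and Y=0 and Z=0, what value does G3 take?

1

G1 = 0 XNOR 0 = 1
G2 = 1 XOR 0 = 1
G3 = 1 OR 0 = 1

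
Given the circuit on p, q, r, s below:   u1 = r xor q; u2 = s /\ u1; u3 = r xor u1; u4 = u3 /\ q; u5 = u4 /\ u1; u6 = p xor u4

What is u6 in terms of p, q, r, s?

p xor ((r xor (r xor q)) /\ q)

u1 = r xor q
u3 = r xor u1 = r xor (r xor q)
u4 = u3 /\ q = (r xor (r xor q)) /\ q
u6 = p xor u4 = p xor ((r xor (r xor q)) /\ q)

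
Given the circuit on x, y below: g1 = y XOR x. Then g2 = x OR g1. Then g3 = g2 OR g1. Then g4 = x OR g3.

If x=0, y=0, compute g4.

0

g1 = 0 XOR 0 = 0
g2 = 0 OR 0 = 0
g3 = 0 OR 0 = 0
g4 = 0 OR 0 = 0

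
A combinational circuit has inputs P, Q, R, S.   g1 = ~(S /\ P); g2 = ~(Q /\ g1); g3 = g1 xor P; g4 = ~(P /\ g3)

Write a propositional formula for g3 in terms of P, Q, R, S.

(~(S /\ P)) xor P

g1 = ~(S /\ P)
g3 = g1 xor P = (~(S /\ P)) xor P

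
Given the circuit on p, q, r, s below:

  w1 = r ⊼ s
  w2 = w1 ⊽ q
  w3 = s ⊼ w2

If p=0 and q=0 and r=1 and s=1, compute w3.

w1 = 1 ⊼ 1 = 0
w2 = 0 ⊽ 0 = 1
w3 = 1 ⊼ 1 = 0

0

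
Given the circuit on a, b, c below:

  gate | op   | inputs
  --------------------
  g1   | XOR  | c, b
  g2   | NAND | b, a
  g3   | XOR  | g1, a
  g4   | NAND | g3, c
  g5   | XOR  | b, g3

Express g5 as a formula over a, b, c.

b XOR ((c XOR b) XOR a)

g1 = c XOR b
g3 = g1 XOR a = (c XOR b) XOR a
g5 = b XOR g3 = b XOR ((c XOR b) XOR a)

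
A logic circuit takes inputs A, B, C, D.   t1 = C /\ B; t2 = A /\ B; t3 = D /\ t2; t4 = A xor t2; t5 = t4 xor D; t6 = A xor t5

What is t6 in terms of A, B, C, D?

A xor ((A xor (A /\ B)) xor D)

t2 = A /\ B
t4 = A xor t2 = A xor (A /\ B)
t5 = t4 xor D = (A xor (A /\ B)) xor D
t6 = A xor t5 = A xor ((A xor (A /\ B)) xor D)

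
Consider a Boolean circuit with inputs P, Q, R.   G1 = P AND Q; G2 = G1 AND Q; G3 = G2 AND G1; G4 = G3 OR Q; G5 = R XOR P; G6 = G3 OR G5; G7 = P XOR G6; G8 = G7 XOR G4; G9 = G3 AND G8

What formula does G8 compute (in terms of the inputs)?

(P XOR ((((P AND Q) AND Q) AND (P AND Q)) OR (R XOR P))) XOR ((((P AND Q) AND Q) AND (P AND Q)) OR Q)

G1 = P AND Q
G2 = G1 AND Q = (P AND Q) AND Q
G3 = G2 AND G1 = ((P AND Q) AND Q) AND (P AND Q)
G4 = G3 OR Q = (((P AND Q) AND Q) AND (P AND Q)) OR Q
G5 = R XOR P
G6 = G3 OR G5 = (((P AND Q) AND Q) AND (P AND Q)) OR (R XOR P)
G7 = P XOR G6 = P XOR ((((P AND Q) AND Q) AND (P AND Q)) OR (R XOR P))
G8 = G7 XOR G4 = (P XOR ((((P AND Q) AND Q) AND (P AND Q)) OR (R XOR P))) XOR ((((P AND Q) AND Q) AND (P AND Q)) OR Q)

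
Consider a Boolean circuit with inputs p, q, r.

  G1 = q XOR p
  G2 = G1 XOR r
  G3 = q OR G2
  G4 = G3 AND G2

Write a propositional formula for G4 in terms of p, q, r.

G1 = q XOR p
G2 = G1 XOR r = (q XOR p) XOR r
G3 = q OR G2 = q OR ((q XOR p) XOR r)
G4 = G3 AND G2 = (q OR ((q XOR p) XOR r)) AND ((q XOR p) XOR r)

(q OR ((q XOR p) XOR r)) AND ((q XOR p) XOR r)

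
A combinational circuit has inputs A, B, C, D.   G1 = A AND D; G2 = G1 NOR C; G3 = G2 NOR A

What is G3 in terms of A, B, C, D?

((A AND D) NOR C) NOR A

G1 = A AND D
G2 = G1 NOR C = (A AND D) NOR C
G3 = G2 NOR A = ((A AND D) NOR C) NOR A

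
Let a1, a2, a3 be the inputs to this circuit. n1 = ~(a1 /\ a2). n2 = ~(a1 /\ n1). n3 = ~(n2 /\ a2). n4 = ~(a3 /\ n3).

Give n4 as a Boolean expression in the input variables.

~(a3 /\ (~((~(a1 /\ (~(a1 /\ a2)))) /\ a2)))

n1 = ~(a1 /\ a2)
n2 = ~(a1 /\ n1) = ~(a1 /\ (~(a1 /\ a2)))
n3 = ~(n2 /\ a2) = ~((~(a1 /\ (~(a1 /\ a2)))) /\ a2)
n4 = ~(a3 /\ n3) = ~(a3 /\ (~((~(a1 /\ (~(a1 /\ a2)))) /\ a2)))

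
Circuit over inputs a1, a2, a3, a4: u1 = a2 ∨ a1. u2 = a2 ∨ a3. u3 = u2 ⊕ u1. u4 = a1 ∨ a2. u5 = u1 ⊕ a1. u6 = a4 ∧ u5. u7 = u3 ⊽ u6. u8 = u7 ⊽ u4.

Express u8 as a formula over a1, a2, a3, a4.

(((a2 ∨ a3) ⊕ (a2 ∨ a1)) ⊽ (a4 ∧ ((a2 ∨ a1) ⊕ a1))) ⊽ (a1 ∨ a2)

u1 = a2 ∨ a1
u2 = a2 ∨ a3
u3 = u2 ⊕ u1 = (a2 ∨ a3) ⊕ (a2 ∨ a1)
u4 = a1 ∨ a2
u5 = u1 ⊕ a1 = (a2 ∨ a1) ⊕ a1
u6 = a4 ∧ u5 = a4 ∧ ((a2 ∨ a1) ⊕ a1)
u7 = u3 ⊽ u6 = ((a2 ∨ a3) ⊕ (a2 ∨ a1)) ⊽ (a4 ∧ ((a2 ∨ a1) ⊕ a1))
u8 = u7 ⊽ u4 = (((a2 ∨ a3) ⊕ (a2 ∨ a1)) ⊽ (a4 ∧ ((a2 ∨ a1) ⊕ a1))) ⊽ (a1 ∨ a2)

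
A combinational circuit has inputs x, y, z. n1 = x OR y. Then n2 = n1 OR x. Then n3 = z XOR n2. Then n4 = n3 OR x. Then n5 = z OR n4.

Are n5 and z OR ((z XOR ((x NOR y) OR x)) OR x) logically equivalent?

n1 = x OR y
n2 = n1 OR x = (x OR y) OR x
n3 = z XOR n2 = z XOR ((x OR y) OR x)
n4 = n3 OR x = (z XOR ((x OR y) OR x)) OR x
n5 = z OR n4 = z OR ((z XOR ((x OR y) OR x)) OR x)
At x=0, y=0, z=0: circuit gives 0, formula gives 1.

No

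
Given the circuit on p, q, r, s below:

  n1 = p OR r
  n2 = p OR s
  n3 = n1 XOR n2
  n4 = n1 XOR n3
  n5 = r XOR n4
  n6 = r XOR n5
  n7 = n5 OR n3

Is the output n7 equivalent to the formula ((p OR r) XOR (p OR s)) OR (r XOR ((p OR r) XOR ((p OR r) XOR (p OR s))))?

n1 = p OR r
n2 = p OR s
n3 = n1 XOR n2 = (p OR r) XOR (p OR s)
n4 = n1 XOR n3 = (p OR r) XOR ((p OR r) XOR (p OR s))
n5 = r XOR n4 = r XOR ((p OR r) XOR ((p OR r) XOR (p OR s)))
n7 = n5 OR n3 = (r XOR ((p OR r) XOR ((p OR r) XOR (p OR s)))) OR ((p OR r) XOR (p OR s))
At p=0, q=0, r=0, s=0: circuit gives 0, formula gives 0.
At p=0, q=0, r=0, s=1: circuit gives 1, formula gives 1.
Agrees on all 16 inputs.

Yes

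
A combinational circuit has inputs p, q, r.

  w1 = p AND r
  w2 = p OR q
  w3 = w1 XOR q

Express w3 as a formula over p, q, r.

(p AND r) XOR q

w1 = p AND r
w3 = w1 XOR q = (p AND r) XOR q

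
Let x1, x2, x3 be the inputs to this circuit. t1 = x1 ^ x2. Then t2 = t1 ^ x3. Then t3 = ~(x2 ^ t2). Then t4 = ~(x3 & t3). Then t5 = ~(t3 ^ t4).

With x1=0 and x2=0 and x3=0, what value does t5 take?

t1 = 0 ^ 0 = 0
t2 = 0 ^ 0 = 0
t3 = ~(0 ^ 0) = 1
t4 = ~(0 & 1) = 1
t5 = ~(1 ^ 1) = 1

1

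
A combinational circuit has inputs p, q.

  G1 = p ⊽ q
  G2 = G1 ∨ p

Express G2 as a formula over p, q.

(p ⊽ q) ∨ p

G1 = p ⊽ q
G2 = G1 ∨ p = (p ⊽ q) ∨ p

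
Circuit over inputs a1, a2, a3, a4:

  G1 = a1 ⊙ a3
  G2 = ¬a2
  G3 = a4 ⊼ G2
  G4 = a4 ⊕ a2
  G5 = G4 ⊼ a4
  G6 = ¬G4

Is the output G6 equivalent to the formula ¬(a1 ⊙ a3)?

G4 = a4 ⊕ a2
G6 = ¬G4 = ¬(a4 ⊕ a2)
At a1=0, a2=0, a3=0, a4=0: circuit gives 1, formula gives 0.

No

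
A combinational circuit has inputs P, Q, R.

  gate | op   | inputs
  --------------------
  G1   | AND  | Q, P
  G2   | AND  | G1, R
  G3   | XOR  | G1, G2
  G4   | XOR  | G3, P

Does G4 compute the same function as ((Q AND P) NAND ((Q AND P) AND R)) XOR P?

No

G1 = Q AND P
G2 = G1 AND R = (Q AND P) AND R
G3 = G1 XOR G2 = (Q AND P) XOR ((Q AND P) AND R)
G4 = G3 XOR P = ((Q AND P) XOR ((Q AND P) AND R)) XOR P
At P=0, Q=0, R=0: circuit gives 0, formula gives 1.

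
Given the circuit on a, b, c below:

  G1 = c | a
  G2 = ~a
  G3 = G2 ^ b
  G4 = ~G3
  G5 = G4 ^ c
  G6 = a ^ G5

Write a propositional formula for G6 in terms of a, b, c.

G2 = ~a
G3 = G2 ^ b = ~a ^ b
G4 = ~G3 = ~(~a ^ b)
G5 = G4 ^ c = ~(~a ^ b) ^ c
G6 = a ^ G5 = a ^ (~(~a ^ b) ^ c)

a ^ (~(~a ^ b) ^ c)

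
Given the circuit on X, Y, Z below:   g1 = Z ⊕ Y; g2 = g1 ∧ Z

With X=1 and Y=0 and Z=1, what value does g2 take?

1

g1 = 1 ⊕ 0 = 1
g2 = 1 ∧ 1 = 1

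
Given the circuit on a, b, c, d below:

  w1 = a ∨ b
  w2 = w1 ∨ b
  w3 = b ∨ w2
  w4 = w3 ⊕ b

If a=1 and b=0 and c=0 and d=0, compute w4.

w1 = 1 ∨ 0 = 1
w2 = 1 ∨ 0 = 1
w3 = 0 ∨ 1 = 1
w4 = 1 ⊕ 0 = 1

1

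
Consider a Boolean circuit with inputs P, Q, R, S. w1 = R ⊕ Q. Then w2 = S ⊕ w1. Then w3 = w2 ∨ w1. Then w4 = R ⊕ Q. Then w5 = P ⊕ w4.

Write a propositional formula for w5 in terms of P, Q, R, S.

P ⊕ (R ⊕ Q)

w4 = R ⊕ Q
w5 = P ⊕ w4 = P ⊕ (R ⊕ Q)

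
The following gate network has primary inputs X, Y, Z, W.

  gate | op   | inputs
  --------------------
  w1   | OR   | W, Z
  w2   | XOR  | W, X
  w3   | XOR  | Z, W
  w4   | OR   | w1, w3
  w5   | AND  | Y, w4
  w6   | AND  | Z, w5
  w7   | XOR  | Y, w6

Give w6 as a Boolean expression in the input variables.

Z AND (Y AND ((W OR Z) OR (Z XOR W)))

w1 = W OR Z
w3 = Z XOR W
w4 = w1 OR w3 = (W OR Z) OR (Z XOR W)
w5 = Y AND w4 = Y AND ((W OR Z) OR (Z XOR W))
w6 = Z AND w5 = Z AND (Y AND ((W OR Z) OR (Z XOR W)))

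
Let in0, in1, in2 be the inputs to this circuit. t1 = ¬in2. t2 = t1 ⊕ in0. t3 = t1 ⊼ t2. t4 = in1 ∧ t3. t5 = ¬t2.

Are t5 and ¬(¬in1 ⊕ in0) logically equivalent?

t1 = ¬in2
t2 = t1 ⊕ in0 = ¬in2 ⊕ in0
t5 = ¬t2 = ¬(¬in2 ⊕ in0)
At in0=0, in1=0, in2=1: circuit gives 1, formula gives 0.

No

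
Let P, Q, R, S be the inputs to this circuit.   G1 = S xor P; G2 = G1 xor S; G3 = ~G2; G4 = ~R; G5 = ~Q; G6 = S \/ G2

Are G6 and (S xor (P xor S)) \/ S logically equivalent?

G1 = S xor P
G2 = G1 xor S = (S xor P) xor S
G6 = S \/ G2 = S \/ ((S xor P) xor S)
At P=0, Q=0, R=0, S=0: circuit gives 0, formula gives 0.
At P=0, Q=0, R=0, S=1: circuit gives 1, formula gives 1.
Agrees on all 16 inputs.

Yes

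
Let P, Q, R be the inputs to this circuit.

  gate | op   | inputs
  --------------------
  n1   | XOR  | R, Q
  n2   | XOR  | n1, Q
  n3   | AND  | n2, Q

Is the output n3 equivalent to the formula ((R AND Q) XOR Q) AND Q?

No

n1 = R XOR Q
n2 = n1 XOR Q = (R XOR Q) XOR Q
n3 = n2 AND Q = ((R XOR Q) XOR Q) AND Q
At P=0, Q=1, R=0: circuit gives 0, formula gives 1.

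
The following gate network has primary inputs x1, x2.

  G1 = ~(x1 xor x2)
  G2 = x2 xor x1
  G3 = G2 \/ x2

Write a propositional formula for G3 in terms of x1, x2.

(x2 xor x1) \/ x2

G2 = x2 xor x1
G3 = G2 \/ x2 = (x2 xor x1) \/ x2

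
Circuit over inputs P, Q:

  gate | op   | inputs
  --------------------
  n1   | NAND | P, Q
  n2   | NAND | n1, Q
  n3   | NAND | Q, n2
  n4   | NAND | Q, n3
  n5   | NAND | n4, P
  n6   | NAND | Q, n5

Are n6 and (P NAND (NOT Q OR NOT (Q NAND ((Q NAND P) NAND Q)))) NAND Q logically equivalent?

Yes

n1 = P NAND Q
n2 = n1 NAND Q = (P NAND Q) NAND Q
n3 = Q NAND n2 = Q NAND ((P NAND Q) NAND Q)
n4 = Q NAND n3 = Q NAND (Q NAND ((P NAND Q) NAND Q))
n5 = n4 NAND P = (Q NAND (Q NAND ((P NAND Q) NAND Q))) NAND P
n6 = Q NAND n5 = Q NAND ((Q NAND (Q NAND ((P NAND Q) NAND Q))) NAND P)
At P=0, Q=1: circuit gives 0, formula gives 0.
At P=0, Q=0: circuit gives 1, formula gives 1.
Agrees on all 4 inputs.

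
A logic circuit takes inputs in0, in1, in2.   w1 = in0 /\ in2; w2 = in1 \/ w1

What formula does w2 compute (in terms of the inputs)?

w1 = in0 /\ in2
w2 = in1 \/ w1 = in1 \/ (in0 /\ in2)

in1 \/ (in0 /\ in2)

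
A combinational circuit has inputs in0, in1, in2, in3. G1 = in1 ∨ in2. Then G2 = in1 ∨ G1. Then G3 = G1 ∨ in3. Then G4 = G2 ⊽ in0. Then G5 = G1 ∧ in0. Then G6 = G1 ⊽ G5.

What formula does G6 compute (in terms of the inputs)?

(in1 ∨ in2) ⊽ ((in1 ∨ in2) ∧ in0)

G1 = in1 ∨ in2
G5 = G1 ∧ in0 = (in1 ∨ in2) ∧ in0
G6 = G1 ⊽ G5 = (in1 ∨ in2) ⊽ ((in1 ∨ in2) ∧ in0)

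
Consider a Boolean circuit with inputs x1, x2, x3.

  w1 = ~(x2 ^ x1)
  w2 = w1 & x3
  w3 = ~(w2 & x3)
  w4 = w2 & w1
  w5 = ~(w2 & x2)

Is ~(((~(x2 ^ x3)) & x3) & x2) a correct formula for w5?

w1 = ~(x2 ^ x1)
w2 = w1 & x3 = (~(x2 ^ x1)) & x3
w5 = ~(w2 & x2) = ~(((~(x2 ^ x1)) & x3) & x2)
At x1=0, x2=1, x3=1: circuit gives 1, formula gives 0.

No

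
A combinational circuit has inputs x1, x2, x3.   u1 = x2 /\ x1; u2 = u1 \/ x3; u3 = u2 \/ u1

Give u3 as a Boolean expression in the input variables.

((x2 /\ x1) \/ x3) \/ (x2 /\ x1)

u1 = x2 /\ x1
u2 = u1 \/ x3 = (x2 /\ x1) \/ x3
u3 = u2 \/ u1 = ((x2 /\ x1) \/ x3) \/ (x2 /\ x1)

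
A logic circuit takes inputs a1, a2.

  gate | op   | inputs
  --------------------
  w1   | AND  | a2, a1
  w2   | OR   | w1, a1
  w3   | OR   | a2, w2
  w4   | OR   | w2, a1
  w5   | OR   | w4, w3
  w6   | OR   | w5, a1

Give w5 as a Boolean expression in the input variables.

(((a2 AND a1) OR a1) OR a1) OR (a2 OR ((a2 AND a1) OR a1))

w1 = a2 AND a1
w2 = w1 OR a1 = (a2 AND a1) OR a1
w3 = a2 OR w2 = a2 OR ((a2 AND a1) OR a1)
w4 = w2 OR a1 = ((a2 AND a1) OR a1) OR a1
w5 = w4 OR w3 = (((a2 AND a1) OR a1) OR a1) OR (a2 OR ((a2 AND a1) OR a1))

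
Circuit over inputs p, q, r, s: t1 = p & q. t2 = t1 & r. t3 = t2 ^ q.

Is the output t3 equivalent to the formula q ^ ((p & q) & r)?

Yes

t1 = p & q
t2 = t1 & r = (p & q) & r
t3 = t2 ^ q = ((p & q) & r) ^ q
At p=0, q=0, r=0, s=0: circuit gives 0, formula gives 0.
At p=0, q=1, r=0, s=0: circuit gives 1, formula gives 1.
Agrees on all 16 inputs.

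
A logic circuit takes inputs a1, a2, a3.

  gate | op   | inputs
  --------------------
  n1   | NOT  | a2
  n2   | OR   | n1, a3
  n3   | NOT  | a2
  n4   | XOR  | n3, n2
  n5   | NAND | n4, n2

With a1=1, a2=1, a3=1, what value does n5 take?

0

n1 = NOT 1 = 0
n2 = 0 OR 1 = 1
n3 = NOT 1 = 0
n4 = 0 XOR 1 = 1
n5 = 1 NAND 1 = 0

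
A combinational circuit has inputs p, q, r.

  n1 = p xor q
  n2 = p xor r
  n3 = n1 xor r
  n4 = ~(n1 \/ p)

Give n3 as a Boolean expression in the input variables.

n1 = p xor q
n3 = n1 xor r = (p xor q) xor r

(p xor q) xor r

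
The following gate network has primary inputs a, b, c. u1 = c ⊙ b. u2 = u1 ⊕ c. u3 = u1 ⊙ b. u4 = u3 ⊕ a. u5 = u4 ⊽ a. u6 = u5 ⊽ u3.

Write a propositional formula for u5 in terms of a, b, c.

u1 = c ⊙ b
u3 = u1 ⊙ b = (c ⊙ b) ⊙ b
u4 = u3 ⊕ a = ((c ⊙ b) ⊙ b) ⊕ a
u5 = u4 ⊽ a = (((c ⊙ b) ⊙ b) ⊕ a) ⊽ a

(((c ⊙ b) ⊙ b) ⊕ a) ⊽ a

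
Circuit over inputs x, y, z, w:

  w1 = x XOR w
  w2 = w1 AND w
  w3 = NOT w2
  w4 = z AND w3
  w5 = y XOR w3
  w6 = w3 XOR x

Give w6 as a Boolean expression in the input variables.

w1 = x XOR w
w2 = w1 AND w = (x XOR w) AND w
w3 = NOT w2 = NOT ((x XOR w) AND w)
w6 = w3 XOR x = NOT ((x XOR w) AND w) XOR x

NOT ((x XOR w) AND w) XOR x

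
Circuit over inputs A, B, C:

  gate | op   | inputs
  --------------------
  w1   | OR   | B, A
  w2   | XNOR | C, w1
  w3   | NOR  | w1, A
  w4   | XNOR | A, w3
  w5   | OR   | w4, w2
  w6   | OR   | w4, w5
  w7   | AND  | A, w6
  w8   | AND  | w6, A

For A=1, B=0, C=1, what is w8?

1

w1 = 0 OR 1 = 1
w2 = 1 XNOR 1 = 1
w3 = 1 NOR 1 = 0
w4 = 1 XNOR 0 = 0
w5 = 0 OR 1 = 1
w6 = 0 OR 1 = 1
w8 = 1 AND 1 = 1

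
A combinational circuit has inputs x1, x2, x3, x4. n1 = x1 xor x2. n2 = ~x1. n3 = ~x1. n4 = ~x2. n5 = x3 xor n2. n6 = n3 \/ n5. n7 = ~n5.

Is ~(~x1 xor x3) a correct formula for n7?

Yes

n2 = ~x1
n5 = x3 xor n2 = x3 xor ~x1
n7 = ~n5 = ~(x3 xor ~x1)
At x1=0, x2=0, x3=0, x4=0: circuit gives 0, formula gives 0.
At x1=0, x2=0, x3=1, x4=0: circuit gives 1, formula gives 1.
Agrees on all 16 inputs.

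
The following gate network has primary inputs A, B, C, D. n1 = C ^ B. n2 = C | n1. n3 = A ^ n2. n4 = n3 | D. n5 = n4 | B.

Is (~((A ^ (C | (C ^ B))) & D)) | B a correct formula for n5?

No

n1 = C ^ B
n2 = C | n1 = C | (C ^ B)
n3 = A ^ n2 = A ^ (C | (C ^ B))
n4 = n3 | D = (A ^ (C | (C ^ B))) | D
n5 = n4 | B = ((A ^ (C | (C ^ B))) | D) | B
At A=0, B=0, C=0, D=0: circuit gives 0, formula gives 1.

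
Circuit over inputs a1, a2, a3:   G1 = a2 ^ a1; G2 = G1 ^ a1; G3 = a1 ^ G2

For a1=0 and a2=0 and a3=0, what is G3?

G1 = 0 ^ 0 = 0
G2 = 0 ^ 0 = 0
G3 = 0 ^ 0 = 0

0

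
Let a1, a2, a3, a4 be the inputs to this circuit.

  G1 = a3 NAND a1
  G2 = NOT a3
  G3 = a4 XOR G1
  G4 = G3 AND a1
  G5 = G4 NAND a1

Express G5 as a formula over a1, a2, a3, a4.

G1 = a3 NAND a1
G3 = a4 XOR G1 = a4 XOR (a3 NAND a1)
G4 = G3 AND a1 = (a4 XOR (a3 NAND a1)) AND a1
G5 = G4 NAND a1 = ((a4 XOR (a3 NAND a1)) AND a1) NAND a1

((a4 XOR (a3 NAND a1)) AND a1) NAND a1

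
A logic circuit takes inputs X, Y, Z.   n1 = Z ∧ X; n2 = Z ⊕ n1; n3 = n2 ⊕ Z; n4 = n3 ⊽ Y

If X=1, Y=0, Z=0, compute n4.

n1 = 0 ∧ 1 = 0
n2 = 0 ⊕ 0 = 0
n3 = 0 ⊕ 0 = 0
n4 = 0 ⊽ 0 = 1

1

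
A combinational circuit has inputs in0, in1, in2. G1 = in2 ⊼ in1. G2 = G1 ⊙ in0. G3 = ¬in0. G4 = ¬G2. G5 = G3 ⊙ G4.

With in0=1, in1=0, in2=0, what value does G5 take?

G1 = 0 ⊼ 0 = 1
G2 = 1 ⊙ 1 = 1
G3 = ¬1 = 0
G4 = ¬1 = 0
G5 = 0 ⊙ 0 = 1

1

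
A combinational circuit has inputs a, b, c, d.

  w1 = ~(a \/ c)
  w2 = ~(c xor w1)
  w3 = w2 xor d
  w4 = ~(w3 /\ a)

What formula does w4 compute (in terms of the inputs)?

w1 = ~(a \/ c)
w2 = ~(c xor w1) = ~(c xor (~(a \/ c)))
w3 = w2 xor d = (~(c xor (~(a \/ c)))) xor d
w4 = ~(w3 /\ a) = ~(((~(c xor (~(a \/ c)))) xor d) /\ a)

~(((~(c xor (~(a \/ c)))) xor d) /\ a)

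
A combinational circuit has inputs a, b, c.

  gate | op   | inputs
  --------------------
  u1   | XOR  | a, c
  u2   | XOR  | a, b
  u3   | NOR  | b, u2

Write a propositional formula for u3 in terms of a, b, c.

u2 = a XOR b
u3 = b NOR u2 = b NOR (a XOR b)

b NOR (a XOR b)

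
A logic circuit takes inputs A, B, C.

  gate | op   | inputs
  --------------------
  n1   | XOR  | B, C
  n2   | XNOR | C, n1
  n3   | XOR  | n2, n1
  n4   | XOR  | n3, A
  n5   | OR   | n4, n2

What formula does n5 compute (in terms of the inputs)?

n1 = B XOR C
n2 = C XNOR n1 = C XNOR (B XOR C)
n3 = n2 XOR n1 = (C XNOR (B XOR C)) XOR (B XOR C)
n4 = n3 XOR A = ((C XNOR (B XOR C)) XOR (B XOR C)) XOR A
n5 = n4 OR n2 = (((C XNOR (B XOR C)) XOR (B XOR C)) XOR A) OR (C XNOR (B XOR C))

(((C XNOR (B XOR C)) XOR (B XOR C)) XOR A) OR (C XNOR (B XOR C))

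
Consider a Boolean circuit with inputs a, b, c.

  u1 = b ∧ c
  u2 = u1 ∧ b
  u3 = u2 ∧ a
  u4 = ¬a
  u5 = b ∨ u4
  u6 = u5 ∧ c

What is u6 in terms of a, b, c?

u4 = ¬a
u5 = b ∨ u4 = b ∨ ¬a
u6 = u5 ∧ c = (b ∨ ¬a) ∧ c

(b ∨ ¬a) ∧ c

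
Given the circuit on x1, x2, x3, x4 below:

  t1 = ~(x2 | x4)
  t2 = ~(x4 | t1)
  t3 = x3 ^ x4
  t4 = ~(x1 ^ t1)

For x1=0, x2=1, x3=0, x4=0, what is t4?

1

t1 = ~(1 | 0) = 0
t4 = ~(0 ^ 0) = 1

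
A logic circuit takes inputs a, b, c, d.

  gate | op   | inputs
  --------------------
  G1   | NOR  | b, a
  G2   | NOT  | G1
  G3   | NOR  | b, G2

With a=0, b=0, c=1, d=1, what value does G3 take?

G1 = 0 NOR 0 = 1
G2 = NOT 1 = 0
G3 = 0 NOR 0 = 1

1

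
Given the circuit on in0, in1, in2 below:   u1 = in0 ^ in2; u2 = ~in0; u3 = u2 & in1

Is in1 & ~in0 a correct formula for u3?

Yes

u2 = ~in0
u3 = u2 & in1 = ~in0 & in1
At in0=0, in1=0, in2=0: circuit gives 0, formula gives 0.
At in0=0, in1=1, in2=0: circuit gives 1, formula gives 1.
Agrees on all 8 inputs.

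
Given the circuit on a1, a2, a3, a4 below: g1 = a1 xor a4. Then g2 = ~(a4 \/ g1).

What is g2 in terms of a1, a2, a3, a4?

g1 = a1 xor a4
g2 = ~(a4 \/ g1) = ~(a4 \/ (a1 xor a4))

~(a4 \/ (a1 xor a4))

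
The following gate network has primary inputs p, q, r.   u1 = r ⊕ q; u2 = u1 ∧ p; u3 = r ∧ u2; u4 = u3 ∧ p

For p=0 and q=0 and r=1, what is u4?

u1 = 1 ⊕ 0 = 1
u2 = 1 ∧ 0 = 0
u3 = 1 ∧ 0 = 0
u4 = 0 ∧ 0 = 0

0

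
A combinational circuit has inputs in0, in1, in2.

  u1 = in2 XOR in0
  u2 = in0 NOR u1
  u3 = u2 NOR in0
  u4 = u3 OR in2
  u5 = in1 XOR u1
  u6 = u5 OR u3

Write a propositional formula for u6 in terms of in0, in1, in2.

(in1 XOR (in2 XOR in0)) OR ((in0 NOR (in2 XOR in0)) NOR in0)

u1 = in2 XOR in0
u2 = in0 NOR u1 = in0 NOR (in2 XOR in0)
u3 = u2 NOR in0 = (in0 NOR (in2 XOR in0)) NOR in0
u5 = in1 XOR u1 = in1 XOR (in2 XOR in0)
u6 = u5 OR u3 = (in1 XOR (in2 XOR in0)) OR ((in0 NOR (in2 XOR in0)) NOR in0)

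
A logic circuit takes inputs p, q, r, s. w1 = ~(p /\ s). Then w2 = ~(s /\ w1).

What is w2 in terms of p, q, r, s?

~(s /\ (~(p /\ s)))

w1 = ~(p /\ s)
w2 = ~(s /\ w1) = ~(s /\ (~(p /\ s)))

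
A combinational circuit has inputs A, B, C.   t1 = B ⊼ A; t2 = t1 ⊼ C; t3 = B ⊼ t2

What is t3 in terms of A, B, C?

t1 = B ⊼ A
t2 = t1 ⊼ C = (B ⊼ A) ⊼ C
t3 = B ⊼ t2 = B ⊼ ((B ⊼ A) ⊼ C)

B ⊼ ((B ⊼ A) ⊼ C)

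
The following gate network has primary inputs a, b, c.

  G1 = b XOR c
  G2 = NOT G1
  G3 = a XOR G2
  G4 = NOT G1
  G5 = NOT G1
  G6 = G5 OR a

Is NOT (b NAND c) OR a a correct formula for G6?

No

G1 = b XOR c
G5 = NOT G1 = NOT (b XOR c)
G6 = G5 OR a = NOT (b XOR c) OR a
At a=0, b=0, c=0: circuit gives 1, formula gives 0.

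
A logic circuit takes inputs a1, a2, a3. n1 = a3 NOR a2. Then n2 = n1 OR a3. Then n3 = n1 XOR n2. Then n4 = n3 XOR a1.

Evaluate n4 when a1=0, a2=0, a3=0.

0

n1 = 0 NOR 0 = 1
n2 = 1 OR 0 = 1
n3 = 1 XOR 1 = 0
n4 = 0 XOR 0 = 0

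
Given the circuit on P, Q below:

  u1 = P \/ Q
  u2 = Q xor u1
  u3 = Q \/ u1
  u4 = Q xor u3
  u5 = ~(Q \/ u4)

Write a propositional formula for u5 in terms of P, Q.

u1 = P \/ Q
u3 = Q \/ u1 = Q \/ (P \/ Q)
u4 = Q xor u3 = Q xor (Q \/ (P \/ Q))
u5 = ~(Q \/ u4) = ~(Q \/ (Q xor (Q \/ (P \/ Q))))

~(Q \/ (Q xor (Q \/ (P \/ Q))))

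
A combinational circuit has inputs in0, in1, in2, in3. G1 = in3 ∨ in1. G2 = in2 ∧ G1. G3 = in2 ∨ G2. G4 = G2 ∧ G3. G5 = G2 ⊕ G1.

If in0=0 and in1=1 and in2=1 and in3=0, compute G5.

0

G1 = 0 ∨ 1 = 1
G2 = 1 ∧ 1 = 1
G5 = 1 ⊕ 1 = 0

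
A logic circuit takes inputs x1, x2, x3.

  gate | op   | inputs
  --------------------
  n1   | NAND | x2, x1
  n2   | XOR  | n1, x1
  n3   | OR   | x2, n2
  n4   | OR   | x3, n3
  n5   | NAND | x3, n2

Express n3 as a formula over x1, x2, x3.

n1 = x2 NAND x1
n2 = n1 XOR x1 = (x2 NAND x1) XOR x1
n3 = x2 OR n2 = x2 OR ((x2 NAND x1) XOR x1)

x2 OR ((x2 NAND x1) XOR x1)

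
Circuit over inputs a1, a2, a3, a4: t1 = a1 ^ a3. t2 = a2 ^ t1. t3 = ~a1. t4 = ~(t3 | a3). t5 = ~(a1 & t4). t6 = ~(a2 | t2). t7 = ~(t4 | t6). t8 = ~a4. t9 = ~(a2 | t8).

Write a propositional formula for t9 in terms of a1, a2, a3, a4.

t8 = ~a4
t9 = ~(a2 | t8) = ~(a2 | ~a4)

~(a2 | ~a4)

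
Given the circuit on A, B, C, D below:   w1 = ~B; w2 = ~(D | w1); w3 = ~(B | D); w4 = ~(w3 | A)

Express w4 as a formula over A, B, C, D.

w3 = ~(B | D)
w4 = ~(w3 | A) = ~((~(B | D)) | A)

~((~(B | D)) | A)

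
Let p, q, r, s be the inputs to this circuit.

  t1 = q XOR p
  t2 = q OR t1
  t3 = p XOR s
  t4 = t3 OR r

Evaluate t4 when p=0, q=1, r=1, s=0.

t3 = 0 XOR 0 = 0
t4 = 0 OR 1 = 1

1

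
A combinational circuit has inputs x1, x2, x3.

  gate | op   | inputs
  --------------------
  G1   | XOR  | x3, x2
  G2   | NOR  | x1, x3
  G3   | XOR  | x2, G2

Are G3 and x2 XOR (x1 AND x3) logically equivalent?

No

G2 = x1 NOR x3
G3 = x2 XOR G2 = x2 XOR (x1 NOR x3)
At x1=0, x2=0, x3=0: circuit gives 1, formula gives 0.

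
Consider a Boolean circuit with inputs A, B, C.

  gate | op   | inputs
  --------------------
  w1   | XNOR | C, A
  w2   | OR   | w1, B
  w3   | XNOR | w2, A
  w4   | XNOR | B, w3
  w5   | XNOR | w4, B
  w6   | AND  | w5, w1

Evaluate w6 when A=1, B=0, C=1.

w1 = 1 XNOR 1 = 1
w2 = 1 OR 0 = 1
w3 = 1 XNOR 1 = 1
w4 = 0 XNOR 1 = 0
w5 = 0 XNOR 0 = 1
w6 = 1 AND 1 = 1

1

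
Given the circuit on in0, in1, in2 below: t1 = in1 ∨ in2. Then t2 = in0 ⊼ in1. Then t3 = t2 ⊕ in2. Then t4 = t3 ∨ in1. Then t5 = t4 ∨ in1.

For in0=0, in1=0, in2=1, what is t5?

t2 = 0 ⊼ 0 = 1
t3 = 1 ⊕ 1 = 0
t4 = 0 ∨ 0 = 0
t5 = 0 ∨ 0 = 0

0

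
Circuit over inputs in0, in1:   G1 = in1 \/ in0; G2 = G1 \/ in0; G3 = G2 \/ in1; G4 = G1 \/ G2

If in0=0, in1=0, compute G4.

0

G1 = 0 \/ 0 = 0
G2 = 0 \/ 0 = 0
G4 = 0 \/ 0 = 0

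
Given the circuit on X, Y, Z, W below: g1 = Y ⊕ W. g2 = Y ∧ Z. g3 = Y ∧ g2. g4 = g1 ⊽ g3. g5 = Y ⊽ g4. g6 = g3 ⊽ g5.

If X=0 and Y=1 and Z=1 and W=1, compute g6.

0

g1 = 1 ⊕ 1 = 0
g2 = 1 ∧ 1 = 1
g3 = 1 ∧ 1 = 1
g4 = 0 ⊽ 1 = 0
g5 = 1 ⊽ 0 = 0
g6 = 1 ⊽ 0 = 0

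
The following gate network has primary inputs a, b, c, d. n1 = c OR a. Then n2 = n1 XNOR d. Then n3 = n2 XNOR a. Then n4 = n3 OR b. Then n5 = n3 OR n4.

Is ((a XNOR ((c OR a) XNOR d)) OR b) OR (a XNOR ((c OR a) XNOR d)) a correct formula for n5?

Yes

n1 = c OR a
n2 = n1 XNOR d = (c OR a) XNOR d
n3 = n2 XNOR a = ((c OR a) XNOR d) XNOR a
n4 = n3 OR b = (((c OR a) XNOR d) XNOR a) OR b
n5 = n3 OR n4 = (((c OR a) XNOR d) XNOR a) OR ((((c OR a) XNOR d) XNOR a) OR b)
At a=0, b=0, c=0, d=0: circuit gives 0, formula gives 0.
At a=0, b=0, c=0, d=1: circuit gives 1, formula gives 1.
Agrees on all 16 inputs.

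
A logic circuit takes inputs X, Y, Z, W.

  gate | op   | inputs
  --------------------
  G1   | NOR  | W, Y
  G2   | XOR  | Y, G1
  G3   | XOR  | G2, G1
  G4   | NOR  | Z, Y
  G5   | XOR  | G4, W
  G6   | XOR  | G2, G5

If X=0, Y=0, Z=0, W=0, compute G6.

G1 = 0 NOR 0 = 1
G2 = 0 XOR 1 = 1
G4 = 0 NOR 0 = 1
G5 = 1 XOR 0 = 1
G6 = 1 XOR 1 = 0

0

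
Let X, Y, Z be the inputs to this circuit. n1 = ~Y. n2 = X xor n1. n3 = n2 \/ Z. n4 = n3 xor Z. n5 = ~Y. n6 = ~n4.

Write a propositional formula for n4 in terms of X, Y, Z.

n1 = ~Y
n2 = X xor n1 = X xor ~Y
n3 = n2 \/ Z = (X xor ~Y) \/ Z
n4 = n3 xor Z = ((X xor ~Y) \/ Z) xor Z

((X xor ~Y) \/ Z) xor Z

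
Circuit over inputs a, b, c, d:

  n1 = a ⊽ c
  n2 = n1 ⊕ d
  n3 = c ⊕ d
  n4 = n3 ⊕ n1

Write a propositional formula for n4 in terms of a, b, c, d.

(c ⊕ d) ⊕ (a ⊽ c)

n1 = a ⊽ c
n3 = c ⊕ d
n4 = n3 ⊕ n1 = (c ⊕ d) ⊕ (a ⊽ c)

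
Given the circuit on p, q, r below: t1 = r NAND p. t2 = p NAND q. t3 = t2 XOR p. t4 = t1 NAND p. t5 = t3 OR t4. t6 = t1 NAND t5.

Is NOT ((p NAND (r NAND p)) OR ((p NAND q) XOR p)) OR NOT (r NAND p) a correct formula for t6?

t1 = r NAND p
t2 = p NAND q
t3 = t2 XOR p = (p NAND q) XOR p
t4 = t1 NAND p = (r NAND p) NAND p
t5 = t3 OR t4 = ((p NAND q) XOR p) OR ((r NAND p) NAND p)
t6 = t1 NAND t5 = (r NAND p) NAND (((p NAND q) XOR p) OR ((r NAND p) NAND p))
At p=0, q=0, r=0: circuit gives 0, formula gives 0.
At p=1, q=0, r=0: circuit gives 1, formula gives 1.
Agrees on all 8 inputs.

Yes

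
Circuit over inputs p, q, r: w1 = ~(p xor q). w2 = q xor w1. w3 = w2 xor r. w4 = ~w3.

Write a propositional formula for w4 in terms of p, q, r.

w1 = ~(p xor q)
w2 = q xor w1 = q xor (~(p xor q))
w3 = w2 xor r = (q xor (~(p xor q))) xor r
w4 = ~w3 = ~((q xor (~(p xor q))) xor r)

~((q xor (~(p xor q))) xor r)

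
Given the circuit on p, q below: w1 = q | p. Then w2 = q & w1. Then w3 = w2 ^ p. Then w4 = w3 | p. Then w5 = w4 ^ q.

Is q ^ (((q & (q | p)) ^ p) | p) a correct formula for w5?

w1 = q | p
w2 = q & w1 = q & (q | p)
w3 = w2 ^ p = (q & (q | p)) ^ p
w4 = w3 | p = ((q & (q | p)) ^ p) | p
w5 = w4 ^ q = (((q & (q | p)) ^ p) | p) ^ q
At p=0, q=0: circuit gives 0, formula gives 0.
At p=1, q=0: circuit gives 1, formula gives 1.
Agrees on all 4 inputs.

Yes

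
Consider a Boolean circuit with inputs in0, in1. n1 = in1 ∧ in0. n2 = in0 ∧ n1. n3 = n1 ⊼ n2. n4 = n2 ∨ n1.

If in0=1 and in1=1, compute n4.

1

n1 = 1 ∧ 1 = 1
n2 = 1 ∧ 1 = 1
n4 = 1 ∨ 1 = 1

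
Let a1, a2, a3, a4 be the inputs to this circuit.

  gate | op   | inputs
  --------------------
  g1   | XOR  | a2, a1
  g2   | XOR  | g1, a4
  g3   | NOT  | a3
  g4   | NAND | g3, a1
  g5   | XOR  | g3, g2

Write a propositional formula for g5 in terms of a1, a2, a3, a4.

g1 = a2 XOR a1
g2 = g1 XOR a4 = (a2 XOR a1) XOR a4
g3 = NOT a3
g5 = g3 XOR g2 = NOT a3 XOR ((a2 XOR a1) XOR a4)

NOT a3 XOR ((a2 XOR a1) XOR a4)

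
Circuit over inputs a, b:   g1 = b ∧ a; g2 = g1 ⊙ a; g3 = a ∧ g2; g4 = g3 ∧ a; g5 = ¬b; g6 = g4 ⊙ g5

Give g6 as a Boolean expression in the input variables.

g1 = b ∧ a
g2 = g1 ⊙ a = (b ∧ a) ⊙ a
g3 = a ∧ g2 = a ∧ ((b ∧ a) ⊙ a)
g4 = g3 ∧ a = (a ∧ ((b ∧ a) ⊙ a)) ∧ a
g5 = ¬b
g6 = g4 ⊙ g5 = ((a ∧ ((b ∧ a) ⊙ a)) ∧ a) ⊙ ¬b

((a ∧ ((b ∧ a) ⊙ a)) ∧ a) ⊙ ¬b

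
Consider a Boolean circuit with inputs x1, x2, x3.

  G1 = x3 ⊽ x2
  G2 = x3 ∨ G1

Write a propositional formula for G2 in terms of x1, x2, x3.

G1 = x3 ⊽ x2
G2 = x3 ∨ G1 = x3 ∨ (x3 ⊽ x2)

x3 ∨ (x3 ⊽ x2)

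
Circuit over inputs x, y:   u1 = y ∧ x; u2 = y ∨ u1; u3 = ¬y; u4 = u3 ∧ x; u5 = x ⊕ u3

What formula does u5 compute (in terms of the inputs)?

x ⊕ ¬y

u3 = ¬y
u5 = x ⊕ u3 = x ⊕ ¬y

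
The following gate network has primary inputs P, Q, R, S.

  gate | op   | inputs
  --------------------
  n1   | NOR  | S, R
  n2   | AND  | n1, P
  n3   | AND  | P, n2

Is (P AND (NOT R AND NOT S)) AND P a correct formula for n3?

Yes

n1 = S NOR R
n2 = n1 AND P = (S NOR R) AND P
n3 = P AND n2 = P AND ((S NOR R) AND P)
At P=0, Q=0, R=0, S=0: circuit gives 0, formula gives 0.
At P=1, Q=0, R=0, S=0: circuit gives 1, formula gives 1.
Agrees on all 16 inputs.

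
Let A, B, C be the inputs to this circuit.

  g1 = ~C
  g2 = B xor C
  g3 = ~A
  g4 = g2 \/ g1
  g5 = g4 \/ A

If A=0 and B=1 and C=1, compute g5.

0

g1 = ~1 = 0
g2 = 1 xor 1 = 0
g4 = 0 \/ 0 = 0
g5 = 0 \/ 0 = 0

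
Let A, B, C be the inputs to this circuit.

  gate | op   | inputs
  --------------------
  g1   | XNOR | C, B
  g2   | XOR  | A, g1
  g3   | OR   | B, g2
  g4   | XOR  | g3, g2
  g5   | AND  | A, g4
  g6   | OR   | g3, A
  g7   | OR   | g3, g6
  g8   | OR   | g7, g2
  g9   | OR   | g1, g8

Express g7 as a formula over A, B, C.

(B OR (A XOR (C XNOR B))) OR ((B OR (A XOR (C XNOR B))) OR A)

g1 = C XNOR B
g2 = A XOR g1 = A XOR (C XNOR B)
g3 = B OR g2 = B OR (A XOR (C XNOR B))
g6 = g3 OR A = (B OR (A XOR (C XNOR B))) OR A
g7 = g3 OR g6 = (B OR (A XOR (C XNOR B))) OR ((B OR (A XOR (C XNOR B))) OR A)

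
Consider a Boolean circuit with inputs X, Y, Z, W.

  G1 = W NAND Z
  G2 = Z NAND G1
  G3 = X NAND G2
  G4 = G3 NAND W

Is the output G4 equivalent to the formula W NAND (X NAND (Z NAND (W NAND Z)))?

Yes

G1 = W NAND Z
G2 = Z NAND G1 = Z NAND (W NAND Z)
G3 = X NAND G2 = X NAND (Z NAND (W NAND Z))
G4 = G3 NAND W = (X NAND (Z NAND (W NAND Z))) NAND W
At X=0, Y=0, Z=0, W=1: circuit gives 0, formula gives 0.
At X=0, Y=0, Z=0, W=0: circuit gives 1, formula gives 1.
Agrees on all 16 inputs.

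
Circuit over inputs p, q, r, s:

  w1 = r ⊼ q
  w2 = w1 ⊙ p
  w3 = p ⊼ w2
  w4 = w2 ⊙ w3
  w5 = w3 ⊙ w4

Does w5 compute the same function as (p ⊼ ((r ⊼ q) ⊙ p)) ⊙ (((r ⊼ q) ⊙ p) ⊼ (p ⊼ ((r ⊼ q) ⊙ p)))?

No

w1 = r ⊼ q
w2 = w1 ⊙ p = (r ⊼ q) ⊙ p
w3 = p ⊼ w2 = p ⊼ ((r ⊼ q) ⊙ p)
w4 = w2 ⊙ w3 = ((r ⊼ q) ⊙ p) ⊙ (p ⊼ ((r ⊼ q) ⊙ p))
w5 = w3 ⊙ w4 = (p ⊼ ((r ⊼ q) ⊙ p)) ⊙ (((r ⊼ q) ⊙ p) ⊙ (p ⊼ ((r ⊼ q) ⊙ p)))
At p=0, q=0, r=0, s=0: circuit gives 0, formula gives 1.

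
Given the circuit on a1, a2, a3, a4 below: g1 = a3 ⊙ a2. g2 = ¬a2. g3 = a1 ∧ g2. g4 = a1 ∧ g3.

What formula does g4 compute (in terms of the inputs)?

g2 = ¬a2
g3 = a1 ∧ g2 = a1 ∧ ¬a2
g4 = a1 ∧ g3 = a1 ∧ (a1 ∧ ¬a2)

a1 ∧ (a1 ∧ ¬a2)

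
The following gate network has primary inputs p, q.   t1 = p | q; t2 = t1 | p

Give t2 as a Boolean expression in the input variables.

(p | q) | p

t1 = p | q
t2 = t1 | p = (p | q) | p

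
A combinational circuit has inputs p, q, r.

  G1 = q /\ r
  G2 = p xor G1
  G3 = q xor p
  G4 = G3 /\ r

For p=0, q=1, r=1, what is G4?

G3 = 1 xor 0 = 1
G4 = 1 /\ 1 = 1

1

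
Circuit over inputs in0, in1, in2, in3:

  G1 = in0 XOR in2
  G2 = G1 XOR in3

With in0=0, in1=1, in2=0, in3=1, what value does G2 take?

1

G1 = 0 XOR 0 = 0
G2 = 0 XOR 1 = 1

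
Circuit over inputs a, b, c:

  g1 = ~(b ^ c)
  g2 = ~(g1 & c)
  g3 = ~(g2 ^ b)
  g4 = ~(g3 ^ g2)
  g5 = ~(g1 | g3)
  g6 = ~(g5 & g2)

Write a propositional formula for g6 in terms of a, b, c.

g1 = ~(b ^ c)
g2 = ~(g1 & c) = ~((~(b ^ c)) & c)
g3 = ~(g2 ^ b) = ~((~((~(b ^ c)) & c)) ^ b)
g5 = ~(g1 | g3) = ~((~(b ^ c)) | (~((~((~(b ^ c)) & c)) ^ b)))
g6 = ~(g5 & g2) = ~((~((~(b ^ c)) | (~((~((~(b ^ c)) & c)) ^ b)))) & (~((~(b ^ c)) & c)))

~((~((~(b ^ c)) | (~((~((~(b ^ c)) & c)) ^ b)))) & (~((~(b ^ c)) & c)))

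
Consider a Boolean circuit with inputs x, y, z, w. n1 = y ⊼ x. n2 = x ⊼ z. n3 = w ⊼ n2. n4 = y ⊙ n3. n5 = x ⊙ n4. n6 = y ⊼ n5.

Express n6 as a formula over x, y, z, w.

y ⊼ (x ⊙ (y ⊙ (w ⊼ (x ⊼ z))))

n2 = x ⊼ z
n3 = w ⊼ n2 = w ⊼ (x ⊼ z)
n4 = y ⊙ n3 = y ⊙ (w ⊼ (x ⊼ z))
n5 = x ⊙ n4 = x ⊙ (y ⊙ (w ⊼ (x ⊼ z)))
n6 = y ⊼ n5 = y ⊼ (x ⊙ (y ⊙ (w ⊼ (x ⊼ z))))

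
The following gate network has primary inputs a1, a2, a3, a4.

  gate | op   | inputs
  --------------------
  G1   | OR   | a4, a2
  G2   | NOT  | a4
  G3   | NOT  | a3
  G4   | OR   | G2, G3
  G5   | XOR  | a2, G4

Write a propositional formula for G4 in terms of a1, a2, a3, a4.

NOT a4 OR NOT a3

G2 = NOT a4
G3 = NOT a3
G4 = G2 OR G3 = NOT a4 OR NOT a3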